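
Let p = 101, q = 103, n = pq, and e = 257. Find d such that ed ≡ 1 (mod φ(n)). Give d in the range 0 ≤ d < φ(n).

φ(n) = (p−1)(q−1) = 100·102 = 10200.
Need d with 257·d ≡ 1 (mod 10200). Apply the extended Euclidean algorithm:
10200 = 39·257 + 177
257 = 1·177 + 80
177 = 2·80 + 17
80 = 4·17 + 12
17 = 1·12 + 5
12 = 2·5 + 2
5 = 2·2 + 1
2 = 2·1 + 0
Back-substitute:
1 = 5 − 2·2
1 = −2·12 + 5·5
1 = 5·17 − 7·12
1 = −7·80 + 33·17
1 = 33·177 − 73·80
1 = −73·257 + 106·177
1 = 106·10200 − 4207·257
So 257·(-4207) ≡ 1 (mod 10200), hence d ≡ -4207 ≡ 5993 (mod 10200).

5993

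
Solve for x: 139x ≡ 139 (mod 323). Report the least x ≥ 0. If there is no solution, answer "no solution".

First find gcd(139, 323):
323 = 2×139 + 45
139 = 3×45 + 4
45 = 11×4 + 1
4 = 4×1 + 0
gcd = 1, so a unique solution mod 323 exists.
Back-substitute for the Bézout coefficients:
1 = 45 − 11·4
1 = −11·139 + 34·45
1 = 34·323 − 79·139
So 139·(-79) ≡ 1 (mod 323), giving 139⁻¹ ≡ 244.
x ≡ 139⁻¹·139 ≡ 244·139 ≡ 1 (mod 323).

1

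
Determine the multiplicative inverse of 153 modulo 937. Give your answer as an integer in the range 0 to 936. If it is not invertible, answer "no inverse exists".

49

Extended Euclidean algorithm:
937 = 6×153 + 19
153 = 8×19 + 1
19 = 19×1 + 0
gcd = 1, so the inverse exists. Back-substitute:
1 = 153 − 8·19
1 = −8·937 + 49·153
So 153·49 ≡ 1 (mod 937).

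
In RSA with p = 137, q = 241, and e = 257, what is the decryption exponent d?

32513

φ(n) = (p−1)(q−1) = 136·240 = 32640.
Need d with 257·d ≡ 1 (mod 32640). Apply the extended Euclidean algorithm:
32640 = 127*257 + 1
257 = 257*1 + 0
Back-substitute:
1 = 32640 − 127·257
So 257·(-127) ≡ 1 (mod 32640), hence d ≡ -127 ≡ 32513 (mod 32640).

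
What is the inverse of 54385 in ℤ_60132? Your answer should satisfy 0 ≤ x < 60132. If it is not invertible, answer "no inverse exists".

8245

Extended Euclidean algorithm:
60132 = 1·54385 + 5747
54385 = 9·5747 + 2662
5747 = 2·2662 + 423
2662 = 6·423 + 124
423 = 3·124 + 51
124 = 2·51 + 22
51 = 2·22 + 7
22 = 3·7 + 1
7 = 7·1 + 0
gcd = 1, so the inverse exists. Back-substitute:
1 = 22 − 3·7
1 = −3·51 + 7·22
1 = 7·124 − 17·51
1 = −17·423 + 58·124
1 = 58·2662 − 365·423
1 = −365·5747 + 788·2662
1 = 788·54385 − 7457·5747
1 = −7457·60132 + 8245·54385
So 54385·8245 ≡ 1 (mod 60132).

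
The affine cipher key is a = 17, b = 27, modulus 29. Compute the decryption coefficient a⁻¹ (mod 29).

12

Apply the Euclidean algorithm to 29 and 17:
29 = 1×17 + 12
17 = 1×12 + 5
12 = 2×5 + 2
5 = 2×2 + 1
2 = 2×1 + 0
gcd = 1, so the inverse exists. Back-substitute:
1 = 5 − 2·2
1 = −2·12 + 5·5
1 = 5·17 − 7·12
1 = −7·29 + 12·17
So 17·12 ≡ 1 (mod 29).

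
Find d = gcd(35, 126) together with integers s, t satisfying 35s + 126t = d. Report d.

7

Apply Euclid's algorithm to 126 and 35:
126 = 3×35 + 21
35 = 1×21 + 14
21 = 1×14 + 7
14 = 2×7 + 0
gcd(35, 126) = 7.
Express as a combination:
7 = 21 − 14
7 = −35 + 2·21
7 = 2·126 − 7·35
So 7 = (2)·126 + (-7)·35.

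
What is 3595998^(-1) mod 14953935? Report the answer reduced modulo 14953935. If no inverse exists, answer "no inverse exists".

Compute gcd(3595998, 14953935):
14953935 = 4·3595998 + 569943
3595998 = 6·569943 + 176340
569943 = 3·176340 + 40923
176340 = 4·40923 + 12648
40923 = 3·12648 + 2979
12648 = 4·2979 + 732
2979 = 4·732 + 51
732 = 14·51 + 18
51 = 2·18 + 15
18 = 1·15 + 3
15 = 5·3 + 0
gcd(3595998, 14953935) = 3 ≠ 1, so 3595998 has no multiplicative inverse modulo 14953935.

no inverse exists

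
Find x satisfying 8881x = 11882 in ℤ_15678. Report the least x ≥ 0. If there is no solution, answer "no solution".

13598

First find gcd(8881, 15678):
15678 = 1×8881 + 6797
8881 = 1×6797 + 2084
6797 = 3×2084 + 545
2084 = 3×545 + 449
545 = 1×449 + 96
449 = 4×96 + 65
96 = 1×65 + 31
65 = 2×31 + 3
31 = 10×3 + 1
3 = 3×1 + 0
gcd = 1, so a unique solution mod 15678 exists.
Back-substitute for the Bézout coefficients:
1 = 31 − 10·3
1 = −10·65 + 21·31
1 = 21·96 − 31·65
1 = −31·449 + 145·96
1 = 145·545 − 176·449
1 = −176·2084 + 673·545
1 = 673·6797 − 2195·2084
1 = −2195·8881 + 2868·6797
1 = 2868·15678 − 5063·8881
So 8881·(-5063) ≡ 1 (mod 15678), giving 8881⁻¹ ≡ 10615.
x ≡ 8881⁻¹·11882 ≡ 10615·11882 ≡ 13598 (mod 15678).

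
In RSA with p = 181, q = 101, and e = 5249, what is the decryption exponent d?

17249

φ(n) = (p−1)(q−1) = 180·100 = 18000.
Need d with 5249·d ≡ 1 (mod 18000). Apply the extended Euclidean algorithm:
18000 = 3·5249 + 2253
5249 = 2·2253 + 743
2253 = 3·743 + 24
743 = 30·24 + 23
24 = 1·23 + 1
23 = 23·1 + 0
Back-substitute:
1 = 24 − 23
1 = −743 + 31·24
1 = 31·2253 − 94·743
1 = −94·5249 + 219·2253
1 = 219·18000 − 751·5249
So 5249·(-751) ≡ 1 (mod 18000), hence d ≡ -751 ≡ 17249 (mod 18000).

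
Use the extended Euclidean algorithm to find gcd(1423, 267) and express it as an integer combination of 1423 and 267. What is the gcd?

1

Apply Euclid's algorithm to 1423 and 267:
1423 = 5*267 + 88
267 = 3*88 + 3
88 = 29*3 + 1
3 = 3*1 + 0
gcd(1423, 267) = 1.
Working backward:
1 = 88 − 29·3
1 = −29·267 + 88·88
1 = 88·1423 − 469·267
So 1 = (88)·1423 + (-469)·267.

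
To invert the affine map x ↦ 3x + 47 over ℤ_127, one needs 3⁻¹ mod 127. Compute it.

Apply the Euclidean algorithm to 127 and 3:
127 = 42*3 + 1
3 = 3*1 + 0
Since gcd(3, 127) = 1, back-substitute to write 1 as a combination:
1 = 127 − 42·3
Thus 3·(-42) ≡ 1 (mod 127); reducing, -42 mod 127 = 85.

85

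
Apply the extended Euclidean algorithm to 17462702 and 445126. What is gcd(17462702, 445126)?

2

Apply Euclid's algorithm to 17462702 and 445126:
17462702 = 39·445126 + 102788
445126 = 4·102788 + 33974
102788 = 3·33974 + 866
33974 = 39·866 + 200
866 = 4·200 + 66
200 = 3·66 + 2
66 = 33·2 + 0
gcd(17462702, 445126) = 2.
Back-substituting:
2 = 200 − 3·66
2 = −3·866 + 13·200
2 = 13·33974 − 510·866
2 = −510·102788 + 1543·33974
2 = 1543·445126 − 6682·102788
2 = −6682·17462702 + 262141·445126
So 2 = (-6682)·17462702 + (262141)·445126.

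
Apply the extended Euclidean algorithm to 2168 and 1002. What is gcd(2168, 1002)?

2

Apply Euclid's algorithm to 2168 and 1002:
2168 = 2*1002 + 164
1002 = 6*164 + 18
164 = 9*18 + 2
18 = 9*2 + 0
gcd(2168, 1002) = 2.
Express as a combination:
2 = 164 − 9·18
2 = −9·1002 + 55·164
2 = 55·2168 − 119·1002
So 2 = (55)·2168 + (-119)·1002.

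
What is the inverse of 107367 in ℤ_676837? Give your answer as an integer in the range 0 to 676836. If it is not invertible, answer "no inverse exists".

Apply the Euclidean algorithm to 676837 and 107367:
676837 = 6×107367 + 32635
107367 = 3×32635 + 9462
32635 = 3×9462 + 4249
9462 = 2×4249 + 964
4249 = 4×964 + 393
964 = 2×393 + 178
393 = 2×178 + 37
178 = 4×37 + 30
37 = 1×30 + 7
30 = 4×7 + 2
7 = 3×2 + 1
2 = 2×1 + 0
gcd = 1, so the inverse exists. Back-substitute:
1 = 7 − 3·2
1 = −3·30 + 13·7
1 = 13·37 − 16·30
1 = −16·178 + 77·37
1 = 77·393 − 170·178
1 = −170·964 + 417·393
1 = 417·4249 − 1838·964
1 = −1838·9462 + 4093·4249
1 = 4093·32635 − 14117·9462
1 = −14117·107367 + 46444·32635
1 = 46444·676837 − 292781·107367
Thus 107367·(-292781) ≡ 1 (mod 676837); reducing, -292781 mod 676837 = 384056.

384056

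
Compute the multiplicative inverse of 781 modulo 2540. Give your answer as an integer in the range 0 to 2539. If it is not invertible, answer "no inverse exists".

361

Extended Euclidean algorithm:
2540 = 3·781 + 197
781 = 3·197 + 190
197 = 1·190 + 7
190 = 27·7 + 1
7 = 7·1 + 0
gcd = 1, so the inverse exists. Back-substitute:
1 = 190 − 27·7
1 = −27·197 + 28·190
1 = 28·781 − 111·197
1 = −111·2540 + 361·781
So 781·361 ≡ 1 (mod 2540).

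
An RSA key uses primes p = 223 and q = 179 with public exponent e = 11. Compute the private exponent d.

φ(n) = (p−1)(q−1) = 222·178 = 39516.
Need d with 11·d ≡ 1 (mod 39516). Apply the extended Euclidean algorithm:
39516 = 3592×11 + 4
11 = 2×4 + 3
4 = 1×3 + 1
3 = 3×1 + 0
Back-substitute:
1 = 4 − 3
1 = −11 + 3·4
1 = 3·39516 − 10777·11
So 11·(-10777) ≡ 1 (mod 39516), hence d ≡ -10777 ≡ 28739 (mod 39516).

28739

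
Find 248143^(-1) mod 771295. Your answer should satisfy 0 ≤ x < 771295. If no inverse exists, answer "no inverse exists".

Euclidean algorithm on 771295, 248143:
771295 = 3×248143 + 26866
248143 = 9×26866 + 6349
26866 = 4×6349 + 1470
6349 = 4×1470 + 469
1470 = 3×469 + 63
469 = 7×63 + 28
63 = 2×28 + 7
28 = 4×7 + 0
gcd(248143, 771295) = 7 ≠ 1, so 248143 has no multiplicative inverse modulo 771295.

no inverse exists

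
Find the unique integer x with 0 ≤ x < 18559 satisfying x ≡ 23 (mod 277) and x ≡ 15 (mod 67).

Write x = 23 + 277·k. Then 277·k ≡ 15 − 23 ≡ 59 (mod 67).
Need 277⁻¹ mod 67. Extended Euclid on (67, 9):
67 = 7×9 + 4
9 = 2×4 + 1
4 = 4×1 + 0
Back-substitute:
1 = 9 − 2·4
1 = −2·67 + 15·9
277⁻¹ ≡ 15 (mod 67), so k ≡ 15·59 ≡ 14 (mod 67).
x = 23 + 277·14 = 3901.

3901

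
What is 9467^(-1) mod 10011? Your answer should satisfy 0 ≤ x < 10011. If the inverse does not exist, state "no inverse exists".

8594

Extended Euclidean algorithm:
10011 = 1·9467 + 544
9467 = 17·544 + 219
544 = 2·219 + 106
219 = 2·106 + 7
106 = 15·7 + 1
7 = 7·1 + 0
The gcd is 1. Working backward:
1 = 106 − 15·7
1 = −15·219 + 31·106
1 = 31·544 − 77·219
1 = −77·9467 + 1340·544
1 = 1340·10011 − 1417·9467
So 9467·(-1417) ≡ 1 (mod 10011), and -1417 ≡ 8594 (mod 10011).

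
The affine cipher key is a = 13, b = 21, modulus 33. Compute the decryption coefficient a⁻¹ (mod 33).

gcd(33, 13) by repeated division:
33 = 2*13 + 7
13 = 1*7 + 6
7 = 1*6 + 1
6 = 6*1 + 0
The gcd is 1. Working backward:
1 = 7 − 6
1 = −13 + 2·7
1 = 2·33 − 5·13
So 13·(-5) ≡ 1 (mod 33), and -5 ≡ 28 (mod 33).

28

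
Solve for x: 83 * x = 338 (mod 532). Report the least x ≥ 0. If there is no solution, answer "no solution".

222

First find gcd(83, 532):
532 = 6·83 + 34
83 = 2·34 + 15
34 = 2·15 + 4
15 = 3·4 + 3
4 = 1·3 + 1
3 = 3·1 + 0
gcd = 1, so a unique solution mod 532 exists.
Back-substitute for the Bézout coefficients:
1 = 4 − 3
1 = −15 + 4·4
1 = 4·34 − 9·15
1 = −9·83 + 22·34
1 = 22·532 − 141·83
So 83·(-141) ≡ 1 (mod 532), giving 83⁻¹ ≡ 391.
x ≡ 83⁻¹·338 ≡ 391·338 ≡ 222 (mod 532).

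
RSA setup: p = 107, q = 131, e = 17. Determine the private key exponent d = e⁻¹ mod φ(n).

φ(n) = (p−1)(q−1) = 106·130 = 13780.
Need d with 17·d ≡ 1 (mod 13780). Apply the extended Euclidean algorithm:
13780 = 810*17 + 10
17 = 1*10 + 7
10 = 1*7 + 3
7 = 2*3 + 1
3 = 3*1 + 0
Back-substitute:
1 = 7 − 2·3
1 = −2·10 + 3·7
1 = 3·17 − 5·10
1 = −5·13780 + 4053·17
So 17·4053 ≡ 1 (mod 13780), hence d = 4053.

4053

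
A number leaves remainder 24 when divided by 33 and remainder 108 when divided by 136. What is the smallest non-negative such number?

1740

Write x = 24 + 33·k. Then 33·k ≡ 108 − 24 ≡ 84 (mod 136).
Need 33⁻¹ mod 136. Extended Euclid on (136, 33):
136 = 4·33 + 4
33 = 8·4 + 1
4 = 4·1 + 0
Back-substitute:
1 = 33 − 8·4
1 = −8·136 + 33·33
33⁻¹ ≡ 33 (mod 136), so k ≡ 33·84 ≡ 52 (mod 136).
x = 24 + 33·52 = 1740.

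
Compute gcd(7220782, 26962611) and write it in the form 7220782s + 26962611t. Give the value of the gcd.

1

Repeated division:
26962611 = 3*7220782 + 5300265
7220782 = 1*5300265 + 1920517
5300265 = 2*1920517 + 1459231
1920517 = 1*1459231 + 461286
1459231 = 3*461286 + 75373
461286 = 6*75373 + 9048
75373 = 8*9048 + 2989
9048 = 3*2989 + 81
2989 = 36*81 + 73
81 = 1*73 + 8
73 = 9*8 + 1
8 = 8*1 + 0
gcd(7220782, 26962611) = 1.
Working backward:
1 = 73 − 9·8
1 = −9·81 + 10·73
1 = 10·2989 − 369·81
1 = −369·9048 + 1117·2989
1 = 1117·75373 − 9305·9048
1 = −9305·461286 + 56947·75373
1 = 56947·1459231 − 180146·461286
1 = −180146·1920517 + 237093·1459231
1 = 237093·5300265 − 654332·1920517
1 = −654332·7220782 + 891425·5300265
1 = 891425·26962611 − 3328607·7220782
So 1 = (891425)·26962611 + (-3328607)·7220782.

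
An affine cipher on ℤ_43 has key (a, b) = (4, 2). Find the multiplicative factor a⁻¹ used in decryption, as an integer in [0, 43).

gcd(43, 4) by repeated division:
43 = 10·4 + 3
4 = 1·3 + 1
3 = 3·1 + 0
Since gcd(4, 43) = 1, back-substitute to write 1 as a combination:
1 = 4 − 3
1 = −43 + 11·4
So 4·11 ≡ 1 (mod 43).

11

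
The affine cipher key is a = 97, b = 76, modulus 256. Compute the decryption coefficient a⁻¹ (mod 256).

gcd(256, 97) by repeated division:
256 = 2*97 + 62
97 = 1*62 + 35
62 = 1*35 + 27
35 = 1*27 + 8
27 = 3*8 + 3
8 = 2*3 + 2
3 = 1*2 + 1
2 = 2*1 + 0
The gcd is 1. Working backward:
1 = 3 − 2
1 = −8 + 3·3
1 = 3·27 − 10·8
1 = −10·35 + 13·27
1 = 13·62 − 23·35
1 = −23·97 + 36·62
1 = 36·256 − 95·97
Thus 97·(-95) ≡ 1 (mod 256); reducing, -95 mod 256 = 161.

161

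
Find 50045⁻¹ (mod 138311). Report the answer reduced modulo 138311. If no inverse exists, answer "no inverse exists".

Run Euclid on (138311, 50045):
138311 = 2×50045 + 38221
50045 = 1×38221 + 11824
38221 = 3×11824 + 2749
11824 = 4×2749 + 828
2749 = 3×828 + 265
828 = 3×265 + 33
265 = 8×33 + 1
33 = 33×1 + 0
Since gcd(50045, 138311) = 1, back-substitute to write 1 as a combination:
1 = 265 − 8·33
1 = −8·828 + 25·265
1 = 25·2749 − 83·828
1 = −83·11824 + 357·2749
1 = 357·38221 − 1154·11824
1 = −1154·50045 + 1511·38221
1 = 1511·138311 − 4176·50045
So 50045·(-4176) ≡ 1 (mod 138311), and -4176 ≡ 134135 (mod 138311).

134135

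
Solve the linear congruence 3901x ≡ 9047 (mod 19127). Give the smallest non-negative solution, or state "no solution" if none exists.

12618

First find gcd(3901, 19127):
19127 = 4×3901 + 3523
3901 = 1×3523 + 378
3523 = 9×378 + 121
378 = 3×121 + 15
121 = 8×15 + 1
15 = 15×1 + 0
gcd = 1, so a unique solution mod 19127 exists.
Back-substitute for the Bézout coefficients:
1 = 121 − 8·15
1 = −8·378 + 25·121
1 = 25·3523 − 233·378
1 = −233·3901 + 258·3523
1 = 258·19127 − 1265·3901
So 3901·(-1265) ≡ 1 (mod 19127), giving 3901⁻¹ ≡ 17862.
x ≡ 3901⁻¹·9047 ≡ 17862·9047 ≡ 12618 (mod 19127).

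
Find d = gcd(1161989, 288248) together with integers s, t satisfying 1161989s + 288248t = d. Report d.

1

Repeated division:
1161989 = 4*288248 + 8997
288248 = 32*8997 + 344
8997 = 26*344 + 53
344 = 6*53 + 26
53 = 2*26 + 1
26 = 26*1 + 0
gcd(1161989, 288248) = 1.
Working backward:
1 = 53 − 2·26
1 = −2·344 + 13·53
1 = 13·8997 − 340·344
1 = −340·288248 + 10893·8997
1 = 10893·1161989 − 43912·288248
So 1 = (10893)·1161989 + (-43912)·288248.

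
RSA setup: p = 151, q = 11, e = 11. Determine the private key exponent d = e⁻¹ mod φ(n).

φ(n) = (p−1)(q−1) = 150·10 = 1500.
Need d with 11·d ≡ 1 (mod 1500). Apply the extended Euclidean algorithm:
1500 = 136·11 + 4
11 = 2·4 + 3
4 = 1·3 + 1
3 = 3·1 + 0
Back-substitute:
1 = 4 − 3
1 = −11 + 3·4
1 = 3·1500 − 409·11
So 11·(-409) ≡ 1 (mod 1500), hence d ≡ -409 ≡ 1091 (mod 1500).

1091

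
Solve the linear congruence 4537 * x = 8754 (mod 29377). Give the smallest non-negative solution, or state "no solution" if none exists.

21337

First find gcd(4537, 29377):
29377 = 6*4537 + 2155
4537 = 2*2155 + 227
2155 = 9*227 + 112
227 = 2*112 + 3
112 = 37*3 + 1
3 = 3*1 + 0
gcd = 1, so a unique solution mod 29377 exists.
Back-substitute for the Bézout coefficients:
1 = 112 − 37·3
1 = −37·227 + 75·112
1 = 75·2155 − 712·227
1 = −712·4537 + 1499·2155
1 = 1499·29377 − 9706·4537
So 4537·(-9706) ≡ 1 (mod 29377), giving 4537⁻¹ ≡ 19671.
x ≡ 4537⁻¹·8754 ≡ 19671·8754 ≡ 21337 (mod 29377).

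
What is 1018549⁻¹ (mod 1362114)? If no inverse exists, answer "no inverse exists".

Apply the Euclidean algorithm to 1362114 and 1018549:
1362114 = 1*1018549 + 343565
1018549 = 2*343565 + 331419
343565 = 1*331419 + 12146
331419 = 27*12146 + 3477
12146 = 3*3477 + 1715
3477 = 2*1715 + 47
1715 = 36*47 + 23
47 = 2*23 + 1
23 = 23*1 + 0
gcd = 1, so the inverse exists. Back-substitute:
1 = 47 − 2·23
1 = −2·1715 + 73·47
1 = 73·3477 − 148·1715
1 = −148·12146 + 517·3477
1 = 517·331419 − 14107·12146
1 = −14107·343565 + 14624·331419
1 = 14624·1018549 − 43355·343565
1 = −43355·1362114 + 57979·1018549
So 1018549·57979 ≡ 1 (mod 1362114).

57979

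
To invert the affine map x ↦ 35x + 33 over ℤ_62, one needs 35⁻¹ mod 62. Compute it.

39

gcd(62, 35) by repeated division:
62 = 1×35 + 27
35 = 1×27 + 8
27 = 3×8 + 3
8 = 2×3 + 2
3 = 1×2 + 1
2 = 2×1 + 0
gcd = 1, so the inverse exists. Back-substitute:
1 = 3 − 2
1 = −8 + 3·3
1 = 3·27 − 10·8
1 = −10·35 + 13·27
1 = 13·62 − 23·35
So 35·(-23) ≡ 1 (mod 62), and -23 ≡ 39 (mod 62).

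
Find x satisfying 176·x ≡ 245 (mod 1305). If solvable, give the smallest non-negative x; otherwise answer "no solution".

First find gcd(176, 1305):
1305 = 7·176 + 73
176 = 2·73 + 30
73 = 2·30 + 13
30 = 2·13 + 4
13 = 3·4 + 1
4 = 4·1 + 0
gcd = 1, so a unique solution mod 1305 exists.
Back-substitute for the Bézout coefficients:
1 = 13 − 3·4
1 = −3·30 + 7·13
1 = 7·73 − 17·30
1 = −17·176 + 41·73
1 = 41·1305 − 304·176
So 176·(-304) ≡ 1 (mod 1305), giving 176⁻¹ ≡ 1001.
x ≡ 176⁻¹·245 ≡ 1001·245 ≡ 1210 (mod 1305).

1210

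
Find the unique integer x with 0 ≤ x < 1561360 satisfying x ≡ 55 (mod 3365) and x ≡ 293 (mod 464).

20245

Write x = 55 + 3365·k. Then 3365·k ≡ 293 − 55 ≡ 238 (mod 464).
Need 3365⁻¹ mod 464. Extended Euclid on (464, 117):
464 = 3*117 + 113
117 = 1*113 + 4
113 = 28*4 + 1
4 = 4*1 + 0
Back-substitute:
1 = 113 − 28·4
1 = −28·117 + 29·113
1 = 29·464 − 115·117
3365⁻¹ ≡ 349 (mod 464), so k ≡ 349·238 ≡ 6 (mod 464).
x = 55 + 3365·6 = 20245.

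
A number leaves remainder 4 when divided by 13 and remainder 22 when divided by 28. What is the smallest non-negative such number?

Write x = 4 + 13·k. Then 13·k ≡ 22 − 4 ≡ 18 (mod 28).
Need 13⁻¹ mod 28. Extended Euclid on (28, 13):
28 = 2*13 + 2
13 = 6*2 + 1
2 = 2*1 + 0
Back-substitute:
1 = 13 − 6·2
1 = −6·28 + 13·13
13⁻¹ ≡ 13 (mod 28), so k ≡ 13·18 ≡ 10 (mod 28).
x = 4 + 13·10 = 134.

134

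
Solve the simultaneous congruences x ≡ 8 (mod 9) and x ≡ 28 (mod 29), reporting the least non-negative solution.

260

Write x = 8 + 9·k. Then 9·k ≡ 28 − 8 ≡ 20 (mod 29).
Need 9⁻¹ mod 29. Extended Euclid on (29, 9):
29 = 3*9 + 2
9 = 4*2 + 1
2 = 2*1 + 0
Back-substitute:
1 = 9 − 4·2
1 = −4·29 + 13·9
9⁻¹ ≡ 13 (mod 29), so k ≡ 13·20 ≡ 28 (mod 29).
x = 8 + 9·28 = 260.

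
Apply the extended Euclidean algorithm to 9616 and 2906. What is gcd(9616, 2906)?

Apply Euclid's algorithm to 9616 and 2906:
9616 = 3*2906 + 898
2906 = 3*898 + 212
898 = 4*212 + 50
212 = 4*50 + 12
50 = 4*12 + 2
12 = 6*2 + 0
gcd(9616, 2906) = 2.
Express as a combination:
2 = 50 − 4·12
2 = −4·212 + 17·50
2 = 17·898 − 72·212
2 = −72·2906 + 233·898
2 = 233·9616 − 771·2906
So 2 = (233)·9616 + (-771)·2906.

2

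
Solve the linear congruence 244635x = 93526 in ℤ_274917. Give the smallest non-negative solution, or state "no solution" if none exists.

no solution

gcd(244635, 274917):
274917 = 1×244635 + 30282
244635 = 8×30282 + 2379
30282 = 12×2379 + 1734
2379 = 1×1734 + 645
1734 = 2×645 + 444
645 = 1×444 + 201
444 = 2×201 + 42
201 = 4×42 + 33
42 = 1×33 + 9
33 = 3×9 + 6
9 = 1×6 + 3
6 = 2×3 + 0
gcd = 3, but 3 ∤ 93526, so the congruence has no solution.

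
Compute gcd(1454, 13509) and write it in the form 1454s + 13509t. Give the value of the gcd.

Apply Euclid's algorithm to 13509 and 1454:
13509 = 9*1454 + 423
1454 = 3*423 + 185
423 = 2*185 + 53
185 = 3*53 + 26
53 = 2*26 + 1
26 = 26*1 + 0
gcd(1454, 13509) = 1.
Express as a combination:
1 = 53 − 2·26
1 = −2·185 + 7·53
1 = 7·423 − 16·185
1 = −16·1454 + 55·423
1 = 55·13509 − 511·1454
So 1 = (55)·13509 + (-511)·1454.

1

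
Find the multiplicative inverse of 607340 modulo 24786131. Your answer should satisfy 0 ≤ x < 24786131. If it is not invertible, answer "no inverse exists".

5083781

gcd(24786131, 607340) by repeated division:
24786131 = 40·607340 + 492531
607340 = 1·492531 + 114809
492531 = 4·114809 + 33295
114809 = 3·33295 + 14924
33295 = 2·14924 + 3447
14924 = 4·3447 + 1136
3447 = 3·1136 + 39
1136 = 29·39 + 5
39 = 7·5 + 4
5 = 1·4 + 1
4 = 4·1 + 0
The gcd is 1. Working backward:
1 = 5 − 4
1 = −39 + 8·5
1 = 8·1136 − 233·39
1 = −233·3447 + 707·1136
1 = 707·14924 − 3061·3447
1 = −3061·33295 + 6829·14924
1 = 6829·114809 − 23548·33295
1 = −23548·492531 + 101021·114809
1 = 101021·607340 − 124569·492531
1 = −124569·24786131 + 5083781·607340
So 607340·5083781 ≡ 1 (mod 24786131).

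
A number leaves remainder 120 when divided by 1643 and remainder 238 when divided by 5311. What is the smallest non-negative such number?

Write x = 120 + 1643·k. Then 1643·k ≡ 238 − 120 ≡ 118 (mod 5311).
Need 1643⁻¹ mod 5311. Extended Euclid on (5311, 1643):
5311 = 3·1643 + 382
1643 = 4·382 + 115
382 = 3·115 + 37
115 = 3·37 + 4
37 = 9·4 + 1
4 = 4·1 + 0
Back-substitute:
1 = 37 − 9·4
1 = −9·115 + 28·37
1 = 28·382 − 93·115
1 = −93·1643 + 400·382
1 = 400·5311 − 1293·1643
1643⁻¹ ≡ 4018 (mod 5311), so k ≡ 4018·118 ≡ 1445 (mod 5311).
x = 120 + 1643·1445 = 2374255.

2374255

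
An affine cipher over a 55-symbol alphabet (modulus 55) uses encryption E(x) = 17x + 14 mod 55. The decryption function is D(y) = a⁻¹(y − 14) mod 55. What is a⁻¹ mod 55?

Apply the Euclidean algorithm to 55 and 17:
55 = 3*17 + 4
17 = 4*4 + 1
4 = 4*1 + 0
The gcd is 1. Working backward:
1 = 17 − 4·4
1 = −4·55 + 13·17
So 17·13 ≡ 1 (mod 55).

13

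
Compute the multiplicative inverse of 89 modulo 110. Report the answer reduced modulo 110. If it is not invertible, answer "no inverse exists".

gcd(110, 89) by repeated division:
110 = 1×89 + 21
89 = 4×21 + 5
21 = 4×5 + 1
5 = 5×1 + 0
The gcd is 1. Working backward:
1 = 21 − 4·5
1 = −4·89 + 17·21
1 = 17·110 − 21·89
So 89·(-21) ≡ 1 (mod 110), and -21 ≡ 89 (mod 110).

89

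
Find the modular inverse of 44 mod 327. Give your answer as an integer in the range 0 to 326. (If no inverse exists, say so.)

Run Euclid on (327, 44):
327 = 7×44 + 19
44 = 2×19 + 6
19 = 3×6 + 1
6 = 6×1 + 0
The gcd is 1. Working backward:
1 = 19 − 3·6
1 = −3·44 + 7·19
1 = 7·327 − 52·44
Thus 44·(-52) ≡ 1 (mod 327); reducing, -52 mod 327 = 275.

275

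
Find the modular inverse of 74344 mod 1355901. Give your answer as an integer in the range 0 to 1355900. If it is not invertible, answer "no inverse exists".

gcd(1355901, 74344) by repeated division:
1355901 = 18·74344 + 17709
74344 = 4·17709 + 3508
17709 = 5·3508 + 169
3508 = 20·169 + 128
169 = 1·128 + 41
128 = 3·41 + 5
41 = 8·5 + 1
5 = 5·1 + 0
Since gcd(74344, 1355901) = 1, back-substitute to write 1 as a combination:
1 = 41 − 8·5
1 = −8·128 + 25·41
1 = 25·169 − 33·128
1 = −33·3508 + 685·169
1 = 685·17709 − 3458·3508
1 = −3458·74344 + 14517·17709
1 = 14517·1355901 − 264764·74344
Thus 74344·(-264764) ≡ 1 (mod 1355901); reducing, -264764 mod 1355901 = 1091137.

1091137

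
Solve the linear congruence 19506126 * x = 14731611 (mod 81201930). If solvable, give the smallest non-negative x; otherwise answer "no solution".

gcd(19506126, 81201930):
81201930 = 4×19506126 + 3177426
19506126 = 6×3177426 + 441570
3177426 = 7×441570 + 86436
441570 = 5×86436 + 9390
86436 = 9×9390 + 1926
9390 = 4×1926 + 1686
1926 = 1×1686 + 240
1686 = 7×240 + 6
240 = 40×6 + 0
gcd = 6, but 6 ∤ 14731611, so the congruence has no solution.

no solution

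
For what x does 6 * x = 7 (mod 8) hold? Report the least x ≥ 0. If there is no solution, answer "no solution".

no solution

gcd(6, 8):
8 = 1*6 + 2
6 = 3*2 + 0
gcd = 2, but 2 ∤ 7, so the congruence has no solution.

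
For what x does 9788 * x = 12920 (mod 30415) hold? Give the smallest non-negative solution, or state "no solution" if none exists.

9050

First find gcd(9788, 30415):
30415 = 3·9788 + 1051
9788 = 9·1051 + 329
1051 = 3·329 + 64
329 = 5·64 + 9
64 = 7·9 + 1
9 = 9·1 + 0
gcd = 1, so a unique solution mod 30415 exists.
Back-substitute for the Bézout coefficients:
1 = 64 − 7·9
1 = −7·329 + 36·64
1 = 36·1051 − 115·329
1 = −115·9788 + 1071·1051
1 = 1071·30415 − 3328·9788
So 9788·(-3328) ≡ 1 (mod 30415), giving 9788⁻¹ ≡ 27087.
x ≡ 9788⁻¹·12920 ≡ 27087·12920 ≡ 9050 (mod 30415).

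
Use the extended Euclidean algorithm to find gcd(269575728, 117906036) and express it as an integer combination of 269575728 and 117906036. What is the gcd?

12

Apply Euclid's algorithm to 269575728 and 117906036:
269575728 = 2·117906036 + 33763656
117906036 = 3·33763656 + 16615068
33763656 = 2·16615068 + 533520
16615068 = 31·533520 + 75948
533520 = 7·75948 + 1884
75948 = 40·1884 + 588
1884 = 3·588 + 120
588 = 4·120 + 108
120 = 1·108 + 12
108 = 9·12 + 0
gcd(269575728, 117906036) = 12.
Back-substituting:
12 = 120 − 108
12 = −588 + 5·120
12 = 5·1884 − 16·588
12 = −16·75948 + 645·1884
12 = 645·533520 − 4531·75948
12 = −4531·16615068 + 141106·533520
12 = 141106·33763656 − 286743·16615068
12 = −286743·117906036 + 1001335·33763656
12 = 1001335·269575728 − 2289413·117906036
So 12 = (1001335)·269575728 + (-2289413)·117906036.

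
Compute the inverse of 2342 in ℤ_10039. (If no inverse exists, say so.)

Extended Euclidean algorithm:
10039 = 4×2342 + 671
2342 = 3×671 + 329
671 = 2×329 + 13
329 = 25×13 + 4
13 = 3×4 + 1
4 = 4×1 + 0
Since gcd(2342, 10039) = 1, back-substitute to write 1 as a combination:
1 = 13 − 3·4
1 = −3·329 + 76·13
1 = 76·671 − 155·329
1 = −155·2342 + 541·671
1 = 541·10039 − 2319·2342
Hence 2342⁻¹ ≡ -2319 ≡ 7720 (mod 10039).

7720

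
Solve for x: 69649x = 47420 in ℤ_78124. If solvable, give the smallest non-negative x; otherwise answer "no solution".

35300

First find gcd(69649, 78124):
78124 = 1·69649 + 8475
69649 = 8·8475 + 1849
8475 = 4·1849 + 1079
1849 = 1·1079 + 770
1079 = 1·770 + 309
770 = 2·309 + 152
309 = 2·152 + 5
152 = 30·5 + 2
5 = 2·2 + 1
2 = 2·1 + 0
gcd = 1, so a unique solution mod 78124 exists.
Back-substitute for the Bézout coefficients:
1 = 5 − 2·2
1 = −2·152 + 61·5
1 = 61·309 − 124·152
1 = −124·770 + 309·309
1 = 309·1079 − 433·770
1 = −433·1849 + 742·1079
1 = 742·8475 − 3401·1849
1 = −3401·69649 + 27950·8475
1 = 27950·78124 − 31351·69649
So 69649·(-31351) ≡ 1 (mod 78124), giving 69649⁻¹ ≡ 46773.
x ≡ 69649⁻¹·47420 ≡ 46773·47420 ≡ 35300 (mod 78124).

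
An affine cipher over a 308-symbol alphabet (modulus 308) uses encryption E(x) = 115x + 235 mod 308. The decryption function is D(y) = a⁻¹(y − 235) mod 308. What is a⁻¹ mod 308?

Apply the Euclidean algorithm to 308 and 115:
308 = 2×115 + 78
115 = 1×78 + 37
78 = 2×37 + 4
37 = 9×4 + 1
4 = 4×1 + 0
The gcd is 1. Working backward:
1 = 37 − 9·4
1 = −9·78 + 19·37
1 = 19·115 − 28·78
1 = −28·308 + 75·115
So 115·75 ≡ 1 (mod 308).

75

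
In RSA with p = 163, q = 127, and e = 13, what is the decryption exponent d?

φ(n) = (p−1)(q−1) = 162·126 = 20412.
Need d with 13·d ≡ 1 (mod 20412). Apply the extended Euclidean algorithm:
20412 = 1570×13 + 2
13 = 6×2 + 1
2 = 2×1 + 0
Back-substitute:
1 = 13 − 6·2
1 = −6·20412 + 9421·13
So 13·9421 ≡ 1 (mod 20412), hence d = 9421.

9421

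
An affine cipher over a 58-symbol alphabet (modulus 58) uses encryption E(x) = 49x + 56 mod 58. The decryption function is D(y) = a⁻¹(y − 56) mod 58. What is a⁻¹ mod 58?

45

Apply the Euclidean algorithm to 58 and 49:
58 = 1×49 + 9
49 = 5×9 + 4
9 = 2×4 + 1
4 = 4×1 + 0
gcd = 1, so the inverse exists. Back-substitute:
1 = 9 − 2·4
1 = −2·49 + 11·9
1 = 11·58 − 13·49
Thus 49·(-13) ≡ 1 (mod 58); reducing, -13 mod 58 = 45.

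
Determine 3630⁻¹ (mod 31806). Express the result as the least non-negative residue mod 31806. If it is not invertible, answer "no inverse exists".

no inverse exists

Compute gcd(3630, 31806):
31806 = 8*3630 + 2766
3630 = 1*2766 + 864
2766 = 3*864 + 174
864 = 4*174 + 168
174 = 1*168 + 6
168 = 28*6 + 0
Since gcd = 6 > 1, 3630 is not a unit mod 31806.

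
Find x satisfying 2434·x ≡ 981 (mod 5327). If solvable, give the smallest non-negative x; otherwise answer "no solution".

First find gcd(2434, 5327):
5327 = 2×2434 + 459
2434 = 5×459 + 139
459 = 3×139 + 42
139 = 3×42 + 13
42 = 3×13 + 3
13 = 4×3 + 1
3 = 3×1 + 0
gcd = 1, so a unique solution mod 5327 exists.
Back-substitute for the Bézout coefficients:
1 = 13 − 4·3
1 = −4·42 + 13·13
1 = 13·139 − 43·42
1 = −43·459 + 142·139
1 = 142·2434 − 753·459
1 = −753·5327 + 1648·2434
So 2434·(1648) ≡ 1 (mod 5327), giving 2434⁻¹ ≡ 1648.
x ≡ 2434⁻¹·981 ≡ 1648·981 ≡ 2607 (mod 5327).

2607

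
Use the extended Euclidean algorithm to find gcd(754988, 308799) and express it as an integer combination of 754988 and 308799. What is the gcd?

Repeated division:
754988 = 2×308799 + 137390
308799 = 2×137390 + 34019
137390 = 4×34019 + 1314
34019 = 25×1314 + 1169
1314 = 1×1169 + 145
1169 = 8×145 + 9
145 = 16×9 + 1
9 = 9×1 + 0
gcd(754988, 308799) = 1.
Working backward:
1 = 145 − 16·9
1 = −16·1169 + 129·145
1 = 129·1314 − 145·1169
1 = −145·34019 + 3754·1314
1 = 3754·137390 − 15161·34019
1 = −15161·308799 + 34076·137390
1 = 34076·754988 − 83313·308799
So 1 = (34076)·754988 + (-83313)·308799.

1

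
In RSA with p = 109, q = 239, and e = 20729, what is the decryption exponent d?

25673

φ(n) = (p−1)(q−1) = 108·238 = 25704.
Need d with 20729·d ≡ 1 (mod 25704). Apply the extended Euclidean algorithm:
25704 = 1·20729 + 4975
20729 = 4·4975 + 829
4975 = 6·829 + 1
829 = 829·1 + 0
Back-substitute:
1 = 4975 − 6·829
1 = −6·20729 + 25·4975
1 = 25·25704 − 31·20729
So 20729·(-31) ≡ 1 (mod 25704), hence d ≡ -31 ≡ 25673 (mod 25704).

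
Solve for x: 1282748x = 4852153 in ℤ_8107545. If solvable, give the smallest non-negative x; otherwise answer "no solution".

First find gcd(1282748, 8107545):
8107545 = 6·1282748 + 411057
1282748 = 3·411057 + 49577
411057 = 8·49577 + 14441
49577 = 3·14441 + 6254
14441 = 2·6254 + 1933
6254 = 3·1933 + 455
1933 = 4·455 + 113
455 = 4·113 + 3
113 = 37·3 + 2
3 = 1·2 + 1
2 = 2·1 + 0
gcd = 1, so a unique solution mod 8107545 exists.
Back-substitute for the Bézout coefficients:
1 = 3 − 2
1 = −113 + 38·3
1 = 38·455 − 153·113
1 = −153·1933 + 650·455
1 = 650·6254 − 2103·1933
1 = −2103·14441 + 4856·6254
1 = 4856·49577 − 16671·14441
1 = −16671·411057 + 138224·49577
1 = 138224·1282748 − 431343·411057
1 = −431343·8107545 + 2726282·1282748
So 1282748·(2726282) ≡ 1 (mod 8107545), giving 1282748⁻¹ ≡ 2726282.
x ≡ 1282748⁻¹·4852153 ≡ 2726282·4852153 ≡ 2102786 (mod 8107545).

2102786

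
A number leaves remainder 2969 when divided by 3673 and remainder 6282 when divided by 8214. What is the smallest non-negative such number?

12105504

Write x = 2969 + 3673·k. Then 3673·k ≡ 6282 − 2969 ≡ 3313 (mod 8214).
Need 3673⁻¹ mod 8214. Extended Euclid on (8214, 3673):
8214 = 2×3673 + 868
3673 = 4×868 + 201
868 = 4×201 + 64
201 = 3×64 + 9
64 = 7×9 + 1
9 = 9×1 + 0
Back-substitute:
1 = 64 − 7·9
1 = −7·201 + 22·64
1 = 22·868 − 95·201
1 = −95·3673 + 402·868
1 = 402·8214 − 899·3673
3673⁻¹ ≡ 7315 (mod 8214), so k ≡ 7315·3313 ≡ 3295 (mod 8214).
x = 2969 + 3673·3295 = 12105504.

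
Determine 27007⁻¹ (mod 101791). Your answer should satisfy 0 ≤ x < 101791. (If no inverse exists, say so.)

Run Euclid on (101791, 27007):
101791 = 3·27007 + 20770
27007 = 1·20770 + 6237
20770 = 3·6237 + 2059
6237 = 3·2059 + 60
2059 = 34·60 + 19
60 = 3·19 + 3
19 = 6·3 + 1
3 = 3·1 + 0
Since gcd(27007, 101791) = 1, back-substitute to write 1 as a combination:
1 = 19 − 6·3
1 = −6·60 + 19·19
1 = 19·2059 − 652·60
1 = −652·6237 + 1975·2059
1 = 1975·20770 − 6577·6237
1 = −6577·27007 + 8552·20770
1 = 8552·101791 − 32233·27007
So 27007·(-32233) ≡ 1 (mod 101791), and -32233 ≡ 69558 (mod 101791).

69558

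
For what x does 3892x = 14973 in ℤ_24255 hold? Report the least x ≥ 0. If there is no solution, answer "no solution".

384

First find gcd(3892, 24255):
24255 = 6*3892 + 903
3892 = 4*903 + 280
903 = 3*280 + 63
280 = 4*63 + 28
63 = 2*28 + 7
28 = 4*7 + 0
gcd = 7 and 7 | 14973, so solutions exist. Divide through by 7: 556x ≡ 2139 (mod 3465).
Now find 556⁻¹ mod 3465:
3465 = 6×556 + 129
556 = 4×129 + 40
129 = 3×40 + 9
40 = 4×9 + 4
9 = 2×4 + 1
4 = 4×1 + 0
Back-substitute:
1 = 9 − 2·4
1 = −2·40 + 9·9
1 = 9·129 − 29·40
1 = −29·556 + 125·129
1 = 125·3465 − 779·556
So 556·(-779) ≡ 1 (mod 3465), i.e. 556⁻¹ ≡ 2686.
Then x ≡ 2686·2139 ≡ 384 (mod 3465); the smallest non-negative solution is x = 384.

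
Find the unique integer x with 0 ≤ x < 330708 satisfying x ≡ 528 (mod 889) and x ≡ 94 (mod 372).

Write x = 528 + 889·k. Then 889·k ≡ 94 − 528 ≡ 310 (mod 372).
Need 889⁻¹ mod 372. Extended Euclid on (372, 145):
372 = 2×145 + 82
145 = 1×82 + 63
82 = 1×63 + 19
63 = 3×19 + 6
19 = 3×6 + 1
6 = 6×1 + 0
Back-substitute:
1 = 19 − 3·6
1 = −3·63 + 10·19
1 = 10·82 − 13·63
1 = −13·145 + 23·82
1 = 23·372 − 59·145
889⁻¹ ≡ 313 (mod 372), so k ≡ 313·310 ≡ 310 (mod 372).
x = 528 + 889·310 = 276118.

276118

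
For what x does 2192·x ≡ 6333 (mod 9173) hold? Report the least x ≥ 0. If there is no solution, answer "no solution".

First find gcd(2192, 9173):
9173 = 4×2192 + 405
2192 = 5×405 + 167
405 = 2×167 + 71
167 = 2×71 + 25
71 = 2×25 + 21
25 = 1×21 + 4
21 = 5×4 + 1
4 = 4×1 + 0
gcd = 1, so a unique solution mod 9173 exists.
Back-substitute for the Bézout coefficients:
1 = 21 − 5·4
1 = −5·25 + 6·21
1 = 6·71 − 17·25
1 = −17·167 + 40·71
1 = 40·405 − 97·167
1 = −97·2192 + 525·405
1 = 525·9173 − 2197·2192
So 2192·(-2197) ≡ 1 (mod 9173), giving 2192⁻¹ ≡ 6976.
x ≡ 2192⁻¹·6333 ≡ 6976·6333 ≡ 1840 (mod 9173).

1840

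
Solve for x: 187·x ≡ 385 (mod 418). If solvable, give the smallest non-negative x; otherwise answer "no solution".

First find gcd(187, 418):
418 = 2*187 + 44
187 = 4*44 + 11
44 = 4*11 + 0
gcd = 11 and 11 | 385, so solutions exist. Divide through by 11: 17x ≡ 35 (mod 38).
Now find 17⁻¹ mod 38:
38 = 2·17 + 4
17 = 4·4 + 1
4 = 4·1 + 0
Back-substitute:
1 = 17 − 4·4
1 = −4·38 + 9·17
So 17⁻¹ ≡ 9 (mod 38).
Then x ≡ 9·35 ≡ 11 (mod 38); the smallest non-negative solution is x = 11.

11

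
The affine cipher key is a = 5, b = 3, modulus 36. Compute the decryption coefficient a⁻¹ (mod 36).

Apply the Euclidean algorithm to 36 and 5:
36 = 7*5 + 1
5 = 5*1 + 0
gcd = 1, so the inverse exists. Back-substitute:
1 = 36 − 7·5
Hence 5⁻¹ ≡ -7 ≡ 29 (mod 36).

29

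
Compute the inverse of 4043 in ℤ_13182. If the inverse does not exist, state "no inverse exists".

Compute gcd(4043, 13182):
13182 = 3×4043 + 1053
4043 = 3×1053 + 884
1053 = 1×884 + 169
884 = 5×169 + 39
169 = 4×39 + 13
39 = 3×13 + 0
gcd(4043, 13182) = 13 ≠ 1, so 4043 has no multiplicative inverse modulo 13182.

no inverse exists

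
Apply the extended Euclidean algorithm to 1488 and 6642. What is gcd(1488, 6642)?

Repeated division:
6642 = 4×1488 + 690
1488 = 2×690 + 108
690 = 6×108 + 42
108 = 2×42 + 24
42 = 1×24 + 18
24 = 1×18 + 6
18 = 3×6 + 0
gcd(1488, 6642) = 6.
Back-substituting:
6 = 24 − 18
6 = −42 + 2·24
6 = 2·108 − 5·42
6 = −5·690 + 32·108
6 = 32·1488 − 69·690
6 = −69·6642 + 308·1488
So 6 = (-69)·6642 + (308)·1488.

6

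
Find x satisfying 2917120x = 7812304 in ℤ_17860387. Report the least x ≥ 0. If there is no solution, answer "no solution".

583169

First find gcd(2917120, 17860387):
17860387 = 6*2917120 + 357667
2917120 = 8*357667 + 55784
357667 = 6*55784 + 22963
55784 = 2*22963 + 9858
22963 = 2*9858 + 3247
9858 = 3*3247 + 117
3247 = 27*117 + 88
117 = 1*88 + 29
88 = 3*29 + 1
29 = 29*1 + 0
gcd = 1, so a unique solution mod 17860387 exists.
Back-substitute for the Bézout coefficients:
1 = 88 − 3·29
1 = −3·117 + 4·88
1 = 4·3247 − 111·117
1 = −111·9858 + 337·3247
1 = 337·22963 − 785·9858
1 = −785·55784 + 1907·22963
1 = 1907·357667 − 12227·55784
1 = −12227·2917120 + 99723·357667
1 = 99723·17860387 − 610565·2917120
So 2917120·(-610565) ≡ 1 (mod 17860387), giving 2917120⁻¹ ≡ 17249822.
x ≡ 2917120⁻¹·7812304 ≡ 17249822·7812304 ≡ 583169 (mod 17860387).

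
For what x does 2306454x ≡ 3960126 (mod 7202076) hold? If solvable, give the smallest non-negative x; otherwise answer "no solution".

681663

First find gcd(2306454, 7202076):
7202076 = 3·2306454 + 282714
2306454 = 8·282714 + 44742
282714 = 6·44742 + 14262
44742 = 3·14262 + 1956
14262 = 7·1956 + 570
1956 = 3·570 + 246
570 = 2·246 + 78
246 = 3·78 + 12
78 = 6·12 + 6
12 = 2·6 + 0
gcd = 6 and 6 | 3960126, so solutions exist. Divide through by 6: 384409x ≡ 660021 (mod 1200346).
Now find 384409⁻¹ mod 1200346:
1200346 = 3*384409 + 47119
384409 = 8*47119 + 7457
47119 = 6*7457 + 2377
7457 = 3*2377 + 326
2377 = 7*326 + 95
326 = 3*95 + 41
95 = 2*41 + 13
41 = 3*13 + 2
13 = 6*2 + 1
2 = 2*1 + 0
Back-substitute:
1 = 13 − 6·2
1 = −6·41 + 19·13
1 = 19·95 − 44·41
1 = −44·326 + 151·95
1 = 151·2377 − 1101·326
1 = −1101·7457 + 3454·2377
1 = 3454·47119 − 21825·7457
1 = −21825·384409 + 178054·47119
1 = 178054·1200346 − 555987·384409
So 384409·(-555987) ≡ 1 (mod 1200346), i.e. 384409⁻¹ ≡ 644359.
Then x ≡ 644359·660021 ≡ 681663 (mod 1200346); the smallest non-negative solution is x = 681663.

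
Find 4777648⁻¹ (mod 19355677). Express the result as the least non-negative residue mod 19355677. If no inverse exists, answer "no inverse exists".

gcd(19355677, 4777648) by repeated division:
19355677 = 4*4777648 + 245085
4777648 = 19*245085 + 121033
245085 = 2*121033 + 3019
121033 = 40*3019 + 273
3019 = 11*273 + 16
273 = 17*16 + 1
16 = 16*1 + 0
Since gcd(4777648, 19355677) = 1, back-substitute to write 1 as a combination:
1 = 273 − 17·16
1 = −17·3019 + 188·273
1 = 188·121033 − 7537·3019
1 = −7537·245085 + 15262·121033
1 = 15262·4777648 − 297515·245085
1 = −297515·19355677 + 1205322·4777648
So 4777648·1205322 ≡ 1 (mod 19355677).

1205322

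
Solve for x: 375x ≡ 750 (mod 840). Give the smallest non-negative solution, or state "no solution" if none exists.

First find gcd(375, 840):
840 = 2×375 + 90
375 = 4×90 + 15
90 = 6×15 + 0
gcd = 15 and 15 | 750, so solutions exist. Divide through by 15: 25x ≡ 50 (mod 56).
Now find 25⁻¹ mod 56:
56 = 2×25 + 6
25 = 4×6 + 1
6 = 6×1 + 0
Back-substitute:
1 = 25 − 4·6
1 = −4·56 + 9·25
So 25⁻¹ ≡ 9 (mod 56).
Then x ≡ 9·50 ≡ 2 (mod 56); the smallest non-negative solution is x = 2.

2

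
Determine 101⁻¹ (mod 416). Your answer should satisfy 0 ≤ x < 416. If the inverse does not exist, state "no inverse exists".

Apply the Euclidean algorithm to 416 and 101:
416 = 4·101 + 12
101 = 8·12 + 5
12 = 2·5 + 2
5 = 2·2 + 1
2 = 2·1 + 0
gcd = 1, so the inverse exists. Back-substitute:
1 = 5 − 2·2
1 = −2·12 + 5·5
1 = 5·101 − 42·12
1 = −42·416 + 173·101
So 101·173 ≡ 1 (mod 416).

173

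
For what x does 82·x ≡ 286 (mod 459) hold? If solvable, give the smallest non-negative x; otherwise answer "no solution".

First find gcd(82, 459):
459 = 5*82 + 49
82 = 1*49 + 33
49 = 1*33 + 16
33 = 2*16 + 1
16 = 16*1 + 0
gcd = 1, so a unique solution mod 459 exists.
Back-substitute for the Bézout coefficients:
1 = 33 − 2·16
1 = −2·49 + 3·33
1 = 3·82 − 5·49
1 = −5·459 + 28·82
So 82·(28) ≡ 1 (mod 459), giving 82⁻¹ ≡ 28.
x ≡ 82⁻¹·286 ≡ 28·286 ≡ 205 (mod 459).

205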